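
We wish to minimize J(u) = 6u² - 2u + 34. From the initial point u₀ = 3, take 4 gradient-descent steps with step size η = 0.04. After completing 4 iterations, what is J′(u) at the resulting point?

2.48594944

J′(u) = 12u - 2
u₁ = 3 − 0.04·34 = 1.64
u₂ = 1.64 − 0.04·17.68 = 0.9328
u₃ = 0.9328 − 0.04·9.1936 = 0.565056
u₄ = 0.565056 − 0.04·4.780672 = 0.37382912
J′(u) at (0.37382912) = 2.48594944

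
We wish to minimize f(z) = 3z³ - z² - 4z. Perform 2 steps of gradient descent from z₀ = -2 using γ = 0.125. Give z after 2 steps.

-55.15625

f′(z) = 9z² - 2z - 4
z₁ = -2 − 0.125·36 = -6.5
z₂ = -6.5 − 0.125·389.25 = -55.15625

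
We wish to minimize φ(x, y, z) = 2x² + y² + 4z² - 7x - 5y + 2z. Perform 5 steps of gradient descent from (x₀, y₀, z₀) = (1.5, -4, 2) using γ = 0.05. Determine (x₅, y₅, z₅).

∇φ = (4x - 7, 2y - 5, 8z + 2)
Step 1: at (1.5, -4, 2), ∇φ = (-1, -13, 18) → (1.5, -4, 2) − 0.05·(-1, -13, 18) = (1.55, -3.35, 1.1)
Step 2: at (1.55, -3.35, 1.1), ∇φ = (-0.8, -11.7, 10.8) → (1.55, -3.35, 1.1) − 0.05·(-0.8, -11.7, 10.8) = (1.59, -2.765, 0.56)
Step 3: at (1.59, -2.765, 0.56), ∇φ = (-0.64, -10.53, 6.48) → (1.59, -2.765, 0.56) − 0.05·(-0.64, -10.53, 6.48) = (1.622, -2.2385, 0.236)
Step 4: at (1.622, -2.2385, 0.236), ∇φ = (-0.512, -9.477, 3.888) → (1.622, -2.2385, 0.236) − 0.05·(-0.512, -9.477, 3.888) = (1.6476, -1.76465, 0.0416)
Step 5: at (1.6476, -1.76465, 0.0416), ∇φ = (-0.4096, -8.5293, 2.3328) → (1.6476, -1.76465, 0.0416) − 0.05·(-0.4096, -8.5293, 2.3328) = (1.66808, -1.338185, -0.07504)

(1.66808, -1.338185, -0.07504)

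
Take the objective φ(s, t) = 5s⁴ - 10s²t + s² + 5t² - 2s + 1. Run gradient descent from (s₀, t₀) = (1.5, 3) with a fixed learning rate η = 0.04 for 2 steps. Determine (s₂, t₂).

∇φ = (20s³ - 20st + 2s - 2, -10s² + 10t)
(s₁, t₁) = (1.5, 3) − 0.04·(-21.5, 7.5) = (2.36, 2.7)
(s₂, t₂) = (2.36, 2.7) − 0.04·(138.16512, -28.696) = (-3.1666048, 3.84784)

(-3.1666048, 3.84784)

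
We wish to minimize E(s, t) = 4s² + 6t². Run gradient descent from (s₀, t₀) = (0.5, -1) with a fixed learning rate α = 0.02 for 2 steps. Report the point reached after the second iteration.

∇E = (8s, 12t)
Step 1: at (0.5, -1), ∇E = (4, -12) → (0.5, -1) − 0.02·(4, -12) = (0.42, -0.76)
Step 2: at (0.42, -0.76), ∇E = (3.36, -9.12) → (0.42, -0.76) − 0.02·(3.36, -9.12) = (0.3528, -0.5776)

(0.3528, -0.5776)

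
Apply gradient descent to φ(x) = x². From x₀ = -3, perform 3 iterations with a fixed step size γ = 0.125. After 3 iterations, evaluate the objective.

1.601806640625

φ′(x) = 2x
x₁ = -3 − 0.125·(-6) = -2.25
x₂ = -2.25 − 0.125·(-4.5) = -1.6875
x₃ = -1.6875 − 0.125·(-3.375) = -1.265625
φ(-1.265625) = 1.601806640625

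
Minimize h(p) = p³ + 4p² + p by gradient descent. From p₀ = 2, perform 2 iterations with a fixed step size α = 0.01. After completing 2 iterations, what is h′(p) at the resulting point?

19.334913132587

h′(p) = 3p² + 8p + 1
p₁ = 2 − 0.01·29 = 1.71
p₂ = 1.71 − 0.01·23.4523 = 1.475477
h′(p) at (1.475477) = 19.334913132587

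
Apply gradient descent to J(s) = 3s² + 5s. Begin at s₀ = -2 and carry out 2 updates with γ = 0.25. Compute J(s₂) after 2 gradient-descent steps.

-1.828125

J′(s) = 6s + 5
Step 1: J′(-2) = -7; s₁ = -2 − 0.25·(-7) = -0.25
Step 2: J′(-0.25) = 3.5; s₂ = -0.25 − 0.25·3.5 = -1.125
J(-1.125) = -1.828125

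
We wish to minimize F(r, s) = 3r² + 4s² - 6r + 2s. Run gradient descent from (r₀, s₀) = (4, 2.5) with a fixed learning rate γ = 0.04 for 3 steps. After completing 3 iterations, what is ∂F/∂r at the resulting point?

7.901568

∇F = (6r - 6, 8s + 2)
(r₁, s₁) = (4, 2.5) − 0.04·(18, 22) = (3.28, 1.62)
(r₂, s₂) = (3.28, 1.62) − 0.04·(13.68, 14.96) = (2.7328, 1.0216)
(r₃, s₃) = (2.7328, 1.0216) − 0.04·(10.3968, 10.1728) = (2.316928, 0.614688)
∂F/∂r at (2.316928, 0.614688) = 7.901568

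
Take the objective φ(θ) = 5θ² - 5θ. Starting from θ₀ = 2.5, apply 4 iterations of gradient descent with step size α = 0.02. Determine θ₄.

1.3192

φ′(θ) = 10θ - 5
θ₁ = 2.5 − 0.02·20 = 2.1
θ₂ = 2.1 − 0.02·16 = 1.78
θ₃ = 1.78 − 0.02·12.8 = 1.524
θ₄ = 1.524 − 0.02·10.24 = 1.3192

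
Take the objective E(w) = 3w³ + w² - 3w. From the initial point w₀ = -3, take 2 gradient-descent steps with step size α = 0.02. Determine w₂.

E′(w) = 9w² + 2w - 3
w₁ = -3 − 0.02·72 = -4.44
w₂ = -4.44 − 0.02·165.5424 = -7.750848

-7.750848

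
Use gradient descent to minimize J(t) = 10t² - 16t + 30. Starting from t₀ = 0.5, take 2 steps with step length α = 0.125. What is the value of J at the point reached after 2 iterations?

J′(t) = 20t - 16
Step 1: J′(0.5) = -6; t₁ = 0.5 − 0.125·(-6) = 1.25
Step 2: J′(1.25) = 9; t₂ = 1.25 − 0.125·9 = 0.125
J(0.125) = 28.15625

28.15625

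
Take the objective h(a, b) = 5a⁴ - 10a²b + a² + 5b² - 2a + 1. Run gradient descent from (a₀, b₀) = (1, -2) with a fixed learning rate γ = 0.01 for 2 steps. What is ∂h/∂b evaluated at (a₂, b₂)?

-15.8327424

∇h = (20a³ - 20ab + 2a - 2, -10a² + 10b)
(a₁, b₁) = (1, -2) − 0.01·(60, -30) = (0.4, -1.7)
(a₂, b₂) = (0.4, -1.7) − 0.01·(13.68, -18.6) = (0.2632, -1.514)
∂h/∂b at (0.2632, -1.514) = -15.8327424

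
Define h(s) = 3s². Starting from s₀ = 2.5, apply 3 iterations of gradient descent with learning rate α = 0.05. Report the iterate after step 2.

1.225

h′(s) = 6s
s₁ = 2.5 − 0.05·15 = 1.75
s₂ = 1.75 − 0.05·10.5 = 1.225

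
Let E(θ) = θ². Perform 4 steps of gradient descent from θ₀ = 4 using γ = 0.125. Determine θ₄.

E′(θ) = 2θ
Step 1: E′(4) = 8; θ₁ = 4 − 0.125·8 = 3
Step 2: E′(3) = 6; θ₂ = 3 − 0.125·6 = 2.25
Step 3: E′(2.25) = 4.5; θ₃ = 2.25 − 0.125·4.5 = 1.6875
Step 4: E′(1.6875) = 3.375; θ₄ = 1.6875 − 0.125·3.375 = 1.265625

1.265625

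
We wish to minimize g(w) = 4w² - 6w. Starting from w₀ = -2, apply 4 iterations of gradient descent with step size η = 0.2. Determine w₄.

0.3936

g′(w) = 8w - 6
Step 1: g′(-2) = -22; w₁ = -2 − 0.2·(-22) = 2.4
Step 2: g′(2.4) = 13.2; w₂ = 2.4 − 0.2·13.2 = -0.24
Step 3: g′(-0.24) = -7.92; w₃ = -0.24 − 0.2·(-7.92) = 1.344
Step 4: g′(1.344) = 4.752; w₄ = 1.344 − 0.2·4.752 = 0.3936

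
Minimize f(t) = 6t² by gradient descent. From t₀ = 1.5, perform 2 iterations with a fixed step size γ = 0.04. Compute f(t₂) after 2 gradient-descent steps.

0.98706816

f′(t) = 12t
t₁ = 1.5 − 0.04·18 = 0.78
t₂ = 0.78 − 0.04·9.36 = 0.4056
f(0.4056) = 0.98706816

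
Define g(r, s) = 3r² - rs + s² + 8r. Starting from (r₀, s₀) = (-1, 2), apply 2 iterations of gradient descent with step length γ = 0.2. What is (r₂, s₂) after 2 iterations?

(-1.2, 0.4)

∇g = (6r - s + 8, -r + 2s)
Step 1: at (-1, 2), ∇g = (0, 5) → (-1, 2) − 0.2·(0, 5) = (-1, 1)
Step 2: at (-1, 1), ∇g = (1, 3) → (-1, 1) − 0.2·(1, 3) = (-1.2, 0.4)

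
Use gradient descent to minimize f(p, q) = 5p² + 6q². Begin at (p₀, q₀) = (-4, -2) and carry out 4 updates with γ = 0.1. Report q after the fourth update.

∇f = (10p, 12q)
(p₁, q₁) = (-4, -2) − 0.1·(-40, -24) = (0, 0.4)
(p₂, q₂) = (0, 0.4) − 0.1·(0, 4.8) = (0, -0.08)
(p₃, q₃) = (0, -0.08) − 0.1·(0, -0.96) = (0, 0.016)
(p₄, q₄) = (0, 0.016) − 0.1·(0, 0.192) = (0, -0.0032)
q = -0.0032

-0.0032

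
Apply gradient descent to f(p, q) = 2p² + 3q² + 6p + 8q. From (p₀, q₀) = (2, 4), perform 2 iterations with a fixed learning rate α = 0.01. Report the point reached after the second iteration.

(1.7256, 3.3792)

∇f = (4p + 6, 6q + 8)
Step 1: at (2, 4), ∇f = (14, 32) → (2, 4) − 0.01·(14, 32) = (1.86, 3.68)
Step 2: at (1.86, 3.68), ∇f = (13.44, 30.08) → (1.86, 3.68) − 0.01·(13.44, 30.08) = (1.7256, 3.3792)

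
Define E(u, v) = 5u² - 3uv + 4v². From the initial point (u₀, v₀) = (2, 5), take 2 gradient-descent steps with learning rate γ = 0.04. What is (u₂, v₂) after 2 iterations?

(1.5168, 2.6912)

∇E = (10u - 3v, -3u + 8v)
Step 1: at (2, 5), ∇E = (5, 34) → (2, 5) − 0.04·(5, 34) = (1.8, 3.64)
Step 2: at (1.8, 3.64), ∇E = (7.08, 23.72) → (1.8, 3.64) − 0.04·(7.08, 23.72) = (1.5168, 2.6912)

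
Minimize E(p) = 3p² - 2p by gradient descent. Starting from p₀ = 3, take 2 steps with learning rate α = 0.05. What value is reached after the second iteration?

1.64

E′(p) = 6p - 2
Step 1: E′(3) = 16; p₁ = 3 − 0.05·16 = 2.2
Step 2: E′(2.2) = 11.2; p₂ = 2.2 − 0.05·11.2 = 1.64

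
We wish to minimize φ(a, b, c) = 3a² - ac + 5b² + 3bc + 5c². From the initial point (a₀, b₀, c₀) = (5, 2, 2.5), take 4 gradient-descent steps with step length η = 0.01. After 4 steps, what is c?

∇φ = (6a - c, 10b + 3c, -a + 3b + 10c)
(a₁, b₁, c₁) = (5, 2, 2.5) − 0.01·(27.5, 27.5, 26) = (4.725, 1.725, 2.24)
(a₂, b₂, c₂) = (4.725, 1.725, 2.24) − 0.01·(26.11, 23.97, 22.85) = (4.4639, 1.4853, 2.0115)
(a₃, b₃, c₃) = (4.4639, 1.4853, 2.0115) − 0.01·(24.7719, 20.8875, 20.107) = (4.216181, 1.276425, 1.81043)
(a₄, b₄, c₄) = (4.216181, 1.276425, 1.81043) − 0.01·(23.486656, 18.19554, 17.717394) = (3.98131444, 1.0944696, 1.63325606)
c = 1.63325606

1.63325606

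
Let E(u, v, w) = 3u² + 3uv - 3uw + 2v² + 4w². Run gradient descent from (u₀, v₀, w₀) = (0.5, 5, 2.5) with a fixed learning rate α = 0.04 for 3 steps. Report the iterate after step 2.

(-0.2248, 3.468, 1.2064)

∇E = (6u + 3v - 3w, 3u + 4v, -3u + 8w)
Step 1: at (0.5, 5, 2.5), ∇E = (10.5, 21.5, 18.5) → (0.5, 5, 2.5) − 0.04·(10.5, 21.5, 18.5) = (0.08, 4.14, 1.76)
Step 2: at (0.08, 4.14, 1.76), ∇E = (7.62, 16.8, 13.84) → (0.08, 4.14, 1.76) − 0.04·(7.62, 16.8, 13.84) = (-0.2248, 3.468, 1.2064)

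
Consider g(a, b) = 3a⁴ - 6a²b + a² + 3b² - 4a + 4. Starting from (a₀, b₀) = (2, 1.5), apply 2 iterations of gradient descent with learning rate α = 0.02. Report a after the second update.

1.07072

∇g = (12a³ - 12ab + 2a - 4, -6a² + 6b)
Step 1: at (2, 1.5), ∇g = (60, -15) → (2, 1.5) − 0.02·(60, -15) = (0.8, 1.8)
Step 2: at (0.8, 1.8), ∇g = (-13.536, 6.96) → (0.8, 1.8) − 0.02·(-13.536, 6.96) = (1.07072, 1.6608)
a = 1.07072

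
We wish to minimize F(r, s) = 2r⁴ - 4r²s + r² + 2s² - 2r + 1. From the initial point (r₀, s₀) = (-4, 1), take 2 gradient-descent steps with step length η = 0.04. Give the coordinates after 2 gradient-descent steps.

(-1183.44832, 41.7936)

∇F = (8r³ - 8rs + 2r - 2, -4r² + 4s)
Step 1: at (-4, 1), ∇F = (-490, -60) → (-4, 1) − 0.04·(-490, -60) = (15.6, 3.4)
Step 2: at (15.6, 3.4), ∇F = (29976.208, -959.84) → (15.6, 3.4) − 0.04·(29976.208, -959.84) = (-1183.44832, 41.7936)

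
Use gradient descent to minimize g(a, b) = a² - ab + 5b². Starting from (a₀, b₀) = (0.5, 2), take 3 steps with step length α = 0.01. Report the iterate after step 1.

(0.51, 1.805)

∇g = (2a - b, -a + 10b)
Step 1: at (0.5, 2), ∇g = (-1, 19.5) → (0.5, 2) − 0.01·(-1, 19.5) = (0.51, 1.805)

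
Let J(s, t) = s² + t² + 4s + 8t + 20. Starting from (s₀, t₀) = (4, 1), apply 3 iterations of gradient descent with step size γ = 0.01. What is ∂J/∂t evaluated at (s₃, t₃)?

∇J = (2s + 4, 2t + 8)
(s₁, t₁) = (4, 1) − 0.01·(12, 10) = (3.88, 0.9)
(s₂, t₂) = (3.88, 0.9) − 0.01·(11.76, 9.8) = (3.7624, 0.802)
(s₃, t₃) = (3.7624, 0.802) − 0.01·(11.5248, 9.604) = (3.647152, 0.70596)
∂J/∂t at (3.647152, 0.70596) = 9.41192

9.41192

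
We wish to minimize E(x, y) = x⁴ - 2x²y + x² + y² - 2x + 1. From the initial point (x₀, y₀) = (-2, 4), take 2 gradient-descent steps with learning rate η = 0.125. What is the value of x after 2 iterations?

∇E = (4x³ - 4xy + 2x - 2, -2x² + 2y)
Step 1: at (-2, 4), ∇E = (-6, 0) → (-2, 4) − 0.125·(-6, 0) = (-1.25, 4)
Step 2: at (-1.25, 4), ∇E = (7.6875, 4.875) → (-1.25, 4) − 0.125·(7.6875, 4.875) = (-2.2109375, 3.390625)
x = -2.2109375

-2.2109375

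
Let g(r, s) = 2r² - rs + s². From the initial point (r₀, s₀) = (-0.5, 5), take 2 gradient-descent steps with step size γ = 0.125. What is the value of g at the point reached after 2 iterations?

∇g = (4r - s, -r + 2s)
(r₁, s₁) = (-0.5, 5) − 0.125·(-7, 10.5) = (0.375, 3.6875)
(r₂, s₂) = (0.375, 3.6875) − 0.125·(-2.1875, 7) = (0.6484375, 2.8125)
g(0.6484375, 2.8125) = 6.9273681640625

6.9273681640625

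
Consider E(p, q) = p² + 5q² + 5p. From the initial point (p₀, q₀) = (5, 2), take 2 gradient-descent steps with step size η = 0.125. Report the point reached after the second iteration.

∇E = (2p + 5, 10q)
Step 1: at (5, 2), ∇E = (15, 20) → (5, 2) − 0.125·(15, 20) = (3.125, -0.5)
Step 2: at (3.125, -0.5), ∇E = (11.25, -5) → (3.125, -0.5) − 0.125·(11.25, -5) = (1.71875, 0.125)

(1.71875, 0.125)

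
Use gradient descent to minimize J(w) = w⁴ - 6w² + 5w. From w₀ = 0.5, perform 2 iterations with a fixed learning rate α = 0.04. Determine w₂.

0.54710272

J′(w) = 4w³ - 12w + 5
Step 1: J′(0.5) = -0.5; w₁ = 0.5 − 0.04·(-0.5) = 0.52
Step 2: J′(0.52) = -0.677568; w₂ = 0.52 − 0.04·(-0.677568) = 0.54710272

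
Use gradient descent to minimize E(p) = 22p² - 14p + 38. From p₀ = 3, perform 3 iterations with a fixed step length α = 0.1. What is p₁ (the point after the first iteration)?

E′(p) = 44p - 14
Step 1: E′(3) = 118; p₁ = 3 − 0.1·118 = -8.8

-8.8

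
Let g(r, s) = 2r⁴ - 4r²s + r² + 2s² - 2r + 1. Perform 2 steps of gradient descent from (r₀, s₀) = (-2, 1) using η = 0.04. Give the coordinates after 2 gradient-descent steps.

∇g = (8r³ - 8rs + 2r - 2, -4r² + 4s)
(r₁, s₁) = (-2, 1) − 0.04·(-54, -12) = (0.16, 1.48)
(r₂, s₂) = (0.16, 1.48) − 0.04·(-3.541632, 5.8176) = (0.30166528, 1.247296)

(0.30166528, 1.247296)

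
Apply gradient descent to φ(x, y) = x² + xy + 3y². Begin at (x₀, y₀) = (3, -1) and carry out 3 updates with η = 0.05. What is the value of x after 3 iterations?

2.302375

∇φ = (2x + y, x + 6y)
Step 1: at (3, -1), ∇φ = (5, -3) → (3, -1) − 0.05·(5, -3) = (2.75, -0.85)
Step 2: at (2.75, -0.85), ∇φ = (4.65, -2.35) → (2.75, -0.85) − 0.05·(4.65, -2.35) = (2.5175, -0.7325)
Step 3: at (2.5175, -0.7325), ∇φ = (4.3025, -1.8775) → (2.5175, -0.7325) − 0.05·(4.3025, -1.8775) = (2.302375, -0.638625)
x = 2.302375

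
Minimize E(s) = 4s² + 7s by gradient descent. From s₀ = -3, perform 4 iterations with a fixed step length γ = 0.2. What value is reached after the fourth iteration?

-1.1504

E′(s) = 8s + 7
Step 1: E′(-3) = -17; s₁ = -3 − 0.2·(-17) = 0.4
Step 2: E′(0.4) = 10.2; s₂ = 0.4 − 0.2·10.2 = -1.64
Step 3: E′(-1.64) = -6.12; s₃ = -1.64 − 0.2·(-6.12) = -0.416
Step 4: E′(-0.416) = 3.672; s₄ = -0.416 − 0.2·3.672 = -1.1504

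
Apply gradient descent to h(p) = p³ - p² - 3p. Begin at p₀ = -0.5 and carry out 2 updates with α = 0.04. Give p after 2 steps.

h′(p) = 3p² - 2p - 3
p₁ = -0.5 − 0.04·(-1.25) = -0.45
p₂ = -0.45 − 0.04·(-1.4925) = -0.3903

-0.3903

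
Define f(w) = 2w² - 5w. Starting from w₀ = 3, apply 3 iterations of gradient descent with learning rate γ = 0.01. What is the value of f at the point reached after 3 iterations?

f′(w) = 4w - 5
w₁ = 3 − 0.01·7 = 2.93
w₂ = 2.93 − 0.01·6.72 = 2.8628
w₃ = 2.8628 − 0.01·6.4512 = 2.798288
f(2.798288) = 1.669391461888

1.669391461888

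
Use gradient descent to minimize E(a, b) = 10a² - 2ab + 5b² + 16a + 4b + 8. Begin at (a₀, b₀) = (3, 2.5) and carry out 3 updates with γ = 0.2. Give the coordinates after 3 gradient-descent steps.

(-93.152, 14.204)

∇E = (20a - 2b + 16, -2a + 10b + 4)
(a₁, b₁) = (3, 2.5) − 0.2·(71, 23) = (-11.2, -2.1)
(a₂, b₂) = (-11.2, -2.1) − 0.2·(-203.8, 5.4) = (29.56, -3.18)
(a₃, b₃) = (29.56, -3.18) − 0.2·(613.56, -86.92) = (-93.152, 14.204)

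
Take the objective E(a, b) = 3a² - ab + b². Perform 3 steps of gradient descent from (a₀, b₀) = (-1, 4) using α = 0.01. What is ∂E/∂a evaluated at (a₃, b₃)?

∇E = (6a - b, -a + 2b)
(a₁, b₁) = (-1, 4) − 0.01·(-10, 9) = (-0.9, 3.91)
(a₂, b₂) = (-0.9, 3.91) − 0.01·(-9.31, 8.72) = (-0.8069, 3.8228)
(a₃, b₃) = (-0.8069, 3.8228) − 0.01·(-8.6642, 8.4525) = (-0.720258, 3.738275)
∂E/∂a at (-0.720258, 3.738275) = -8.059823

-8.059823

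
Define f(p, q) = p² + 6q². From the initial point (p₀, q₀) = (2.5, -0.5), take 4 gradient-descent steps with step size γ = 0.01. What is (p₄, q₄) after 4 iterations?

(2.3059204, -0.29984768)

∇f = (2p, 12q)
Step 1: at (2.5, -0.5), ∇f = (5, -6) → (2.5, -0.5) − 0.01·(5, -6) = (2.45, -0.44)
Step 2: at (2.45, -0.44), ∇f = (4.9, -5.28) → (2.45, -0.44) − 0.01·(4.9, -5.28) = (2.401, -0.3872)
Step 3: at (2.401, -0.3872), ∇f = (4.802, -4.6464) → (2.401, -0.3872) − 0.01·(4.802, -4.6464) = (2.35298, -0.340736)
Step 4: at (2.35298, -0.340736), ∇f = (4.70596, -4.088832) → (2.35298, -0.340736) − 0.01·(4.70596, -4.088832) = (2.3059204, -0.29984768)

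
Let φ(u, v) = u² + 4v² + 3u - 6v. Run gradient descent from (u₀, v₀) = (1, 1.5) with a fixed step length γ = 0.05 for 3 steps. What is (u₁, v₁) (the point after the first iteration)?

∇φ = (2u + 3, 8v - 6)
Step 1: at (1, 1.5), ∇φ = (5, 6) → (1, 1.5) − 0.05·(5, 6) = (0.75, 1.2)

(0.75, 1.2)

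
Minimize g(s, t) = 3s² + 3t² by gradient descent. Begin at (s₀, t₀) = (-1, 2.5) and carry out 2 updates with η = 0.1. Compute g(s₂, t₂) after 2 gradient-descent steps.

0.5568

∇g = (6s, 6t)
(s₁, t₁) = (-1, 2.5) − 0.1·(-6, 15) = (-0.4, 1)
(s₂, t₂) = (-0.4, 1) − 0.1·(-2.4, 6) = (-0.16, 0.4)
g(-0.16, 0.4) = 0.5568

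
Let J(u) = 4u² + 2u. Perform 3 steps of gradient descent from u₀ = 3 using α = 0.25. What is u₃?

-3.5

J′(u) = 8u + 2
u₁ = 3 − 0.25·26 = -3.5
u₂ = -3.5 − 0.25·(-26) = 3
u₃ = 3 − 0.25·26 = -3.5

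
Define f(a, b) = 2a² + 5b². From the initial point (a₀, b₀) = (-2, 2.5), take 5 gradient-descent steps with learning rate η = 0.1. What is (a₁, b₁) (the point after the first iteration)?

∇f = (4a, 10b)
Step 1: at (-2, 2.5), ∇f = (-8, 25) → (-2, 2.5) − 0.1·(-8, 25) = (-1.2, 0)

(-1.2, 0)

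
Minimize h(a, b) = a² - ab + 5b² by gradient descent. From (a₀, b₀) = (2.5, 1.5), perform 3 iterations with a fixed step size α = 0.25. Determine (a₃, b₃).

∇h = (2a - b, -a + 10b)
(a₁, b₁) = (2.5, 1.5) − 0.25·(3.5, 12.5) = (1.625, -1.625)
(a₂, b₂) = (1.625, -1.625) − 0.25·(4.875, -17.875) = (0.40625, 2.84375)
(a₃, b₃) = (0.40625, 2.84375) − 0.25·(-2.03125, 28.03125) = (0.9140625, -4.1640625)

(0.9140625, -4.1640625)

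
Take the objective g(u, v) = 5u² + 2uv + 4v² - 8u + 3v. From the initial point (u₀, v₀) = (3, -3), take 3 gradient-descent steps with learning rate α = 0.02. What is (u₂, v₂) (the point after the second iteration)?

∇g = (10u + 2v - 8, 2u + 8v + 3)
Step 1: at (3, -3), ∇g = (16, -15) → (3, -3) − 0.02·(16, -15) = (2.68, -2.7)
Step 2: at (2.68, -2.7), ∇g = (13.4, -13.24) → (2.68, -2.7) − 0.02·(13.4, -13.24) = (2.412, -2.4352)

(2.412, -2.4352)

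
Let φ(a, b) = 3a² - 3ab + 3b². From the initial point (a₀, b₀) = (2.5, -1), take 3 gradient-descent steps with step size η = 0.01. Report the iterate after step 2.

(2.15485, -0.7435)

∇φ = (6a - 3b, -3a + 6b)
Step 1: at (2.5, -1), ∇φ = (18, -13.5) → (2.5, -1) − 0.01·(18, -13.5) = (2.32, -0.865)
Step 2: at (2.32, -0.865), ∇φ = (16.515, -12.15) → (2.32, -0.865) − 0.01·(16.515, -12.15) = (2.15485, -0.7435)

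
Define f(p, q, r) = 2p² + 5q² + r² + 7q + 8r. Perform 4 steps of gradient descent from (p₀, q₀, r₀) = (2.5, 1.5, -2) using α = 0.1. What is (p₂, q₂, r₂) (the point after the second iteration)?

∇f = (4p, 10q + 7, 2r + 8)
(p₁, q₁, r₁) = (2.5, 1.5, -2) − 0.1·(10, 22, 4) = (1.5, -0.7, -2.4)
(p₂, q₂, r₂) = (1.5, -0.7, -2.4) − 0.1·(6, 0, 3.2) = (0.9, -0.7, -2.72)

(0.9, -0.7, -2.72)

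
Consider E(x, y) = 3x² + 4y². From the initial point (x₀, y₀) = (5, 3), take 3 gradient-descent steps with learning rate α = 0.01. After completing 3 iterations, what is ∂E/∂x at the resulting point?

∇E = (6x, 8y)
(x₁, y₁) = (5, 3) − 0.01·(30, 24) = (4.7, 2.76)
(x₂, y₂) = (4.7, 2.76) − 0.01·(28.2, 22.08) = (4.418, 2.5392)
(x₃, y₃) = (4.418, 2.5392) − 0.01·(26.508, 20.3136) = (4.15292, 2.336064)
∂E/∂x at (4.15292, 2.336064) = 24.91752

24.91752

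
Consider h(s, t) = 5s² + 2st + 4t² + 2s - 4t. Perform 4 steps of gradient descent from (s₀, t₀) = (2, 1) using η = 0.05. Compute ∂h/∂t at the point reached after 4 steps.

∇h = (10s + 2t + 2, 2s + 8t - 4)
(s₁, t₁) = (2, 1) − 0.05·(24, 8) = (0.8, 0.6)
(s₂, t₂) = (0.8, 0.6) − 0.05·(11.2, 2.4) = (0.24, 0.48)
(s₃, t₃) = (0.24, 0.48) − 0.05·(5.36, 0.32) = (-0.028, 0.464)
(s₄, t₄) = (-0.028, 0.464) − 0.05·(2.648, -0.344) = (-0.1604, 0.4812)
∂h/∂t at (-0.1604, 0.4812) = -0.4712

-0.4712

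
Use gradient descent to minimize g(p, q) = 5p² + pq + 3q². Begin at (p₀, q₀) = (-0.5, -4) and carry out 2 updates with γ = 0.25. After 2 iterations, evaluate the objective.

61.2939453125

∇g = (10p + q, p + 6q)
(p₁, q₁) = (-0.5, -4) − 0.25·(-9, -24.5) = (1.75, 2.125)
(p₂, q₂) = (1.75, 2.125) − 0.25·(19.625, 14.5) = (-3.15625, -1.5)
g(-3.15625, -1.5) = 61.2939453125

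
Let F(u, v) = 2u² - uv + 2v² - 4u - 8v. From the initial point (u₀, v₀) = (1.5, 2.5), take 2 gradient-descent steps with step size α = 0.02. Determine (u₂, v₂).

(1.519, 2.481)

∇F = (4u - v - 4, -u + 4v - 8)
(u₁, v₁) = (1.5, 2.5) − 0.02·(-0.5, 0.5) = (1.51, 2.49)
(u₂, v₂) = (1.51, 2.49) − 0.02·(-0.45, 0.45) = (1.519, 2.481)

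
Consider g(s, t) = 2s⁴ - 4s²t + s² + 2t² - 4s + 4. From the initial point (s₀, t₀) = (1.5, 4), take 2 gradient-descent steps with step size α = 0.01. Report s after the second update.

1.85929216

∇g = (8s³ - 8st + 2s - 4, -4s² + 4t)
Step 1: at (1.5, 4), ∇g = (-22, 7) → (1.5, 4) − 0.01·(-22, 7) = (1.72, 3.93)
Step 2: at (1.72, 3.93), ∇g = (-13.929216, 3.8864) → (1.72, 3.93) − 0.01·(-13.929216, 3.8864) = (1.85929216, 3.891136)
s = 1.85929216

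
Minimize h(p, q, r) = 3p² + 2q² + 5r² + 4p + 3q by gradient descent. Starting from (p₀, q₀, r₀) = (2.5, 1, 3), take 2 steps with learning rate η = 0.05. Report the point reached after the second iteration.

∇h = (6p + 4, 4q + 3, 10r)
(p₁, q₁, r₁) = (2.5, 1, 3) − 0.05·(19, 7, 30) = (1.55, 0.65, 1.5)
(p₂, q₂, r₂) = (1.55, 0.65, 1.5) − 0.05·(13.3, 5.6, 15) = (0.885, 0.37, 0.75)

(0.885, 0.37, 0.75)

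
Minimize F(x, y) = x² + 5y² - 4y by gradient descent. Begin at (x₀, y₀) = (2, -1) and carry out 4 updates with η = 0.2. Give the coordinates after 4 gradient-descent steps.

∇F = (2x, 10y - 4)
(x₁, y₁) = (2, -1) − 0.2·(4, -14) = (1.2, 1.8)
(x₂, y₂) = (1.2, 1.8) − 0.2·(2.4, 14) = (0.72, -1)
(x₃, y₃) = (0.72, -1) − 0.2·(1.44, -14) = (0.432, 1.8)
(x₄, y₄) = (0.432, 1.8) − 0.2·(0.864, 14) = (0.2592, -1)

(0.2592, -1)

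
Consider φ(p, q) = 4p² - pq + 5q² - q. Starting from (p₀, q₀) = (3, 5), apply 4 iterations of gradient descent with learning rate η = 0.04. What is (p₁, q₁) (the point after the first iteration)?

(2.24, 3.16)

∇φ = (8p - q, -p + 10q - 1)
Step 1: at (3, 5), ∇φ = (19, 46) → (3, 5) − 0.04·(19, 46) = (2.24, 3.16)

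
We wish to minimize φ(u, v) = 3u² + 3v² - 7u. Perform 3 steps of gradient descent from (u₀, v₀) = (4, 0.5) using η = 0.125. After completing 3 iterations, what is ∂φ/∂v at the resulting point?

∇φ = (6u - 7, 6v)
Step 1: at (4, 0.5), ∇φ = (17, 3) → (4, 0.5) − 0.125·(17, 3) = (1.875, 0.125)
Step 2: at (1.875, 0.125), ∇φ = (4.25, 0.75) → (1.875, 0.125) − 0.125·(4.25, 0.75) = (1.34375, 0.03125)
Step 3: at (1.34375, 0.03125), ∇φ = (1.0625, 0.1875) → (1.34375, 0.03125) − 0.125·(1.0625, 0.1875) = (1.2109375, 0.0078125)
∂φ/∂v at (1.2109375, 0.0078125) = 0.046875

0.046875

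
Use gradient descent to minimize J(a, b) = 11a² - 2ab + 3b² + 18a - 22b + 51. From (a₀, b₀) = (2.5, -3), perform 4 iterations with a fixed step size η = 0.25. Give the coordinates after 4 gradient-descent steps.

(1620.25, -196.25)

∇J = (22a - 2b + 18, -2a + 6b - 22)
(a₁, b₁) = (2.5, -3) − 0.25·(79, -45) = (-17.25, 8.25)
(a₂, b₂) = (-17.25, 8.25) − 0.25·(-378, 62) = (77.25, -7.25)
(a₃, b₃) = (77.25, -7.25) − 0.25·(1732, -220) = (-355.75, 47.75)
(a₄, b₄) = (-355.75, 47.75) − 0.25·(-7904, 976) = (1620.25, -196.25)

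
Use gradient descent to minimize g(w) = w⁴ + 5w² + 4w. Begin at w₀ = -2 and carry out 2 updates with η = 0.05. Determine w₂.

-0.0128

g′(w) = 4w³ + 10w + 4
Step 1: g′(-2) = -48; w₁ = -2 − 0.05·(-48) = 0.4
Step 2: g′(0.4) = 8.256; w₂ = 0.4 − 0.05·8.256 = -0.0128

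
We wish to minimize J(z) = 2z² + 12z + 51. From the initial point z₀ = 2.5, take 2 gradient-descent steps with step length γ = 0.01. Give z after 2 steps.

2.0688

J′(z) = 4z + 12
z₁ = 2.5 − 0.01·22 = 2.28
z₂ = 2.28 − 0.01·21.12 = 2.0688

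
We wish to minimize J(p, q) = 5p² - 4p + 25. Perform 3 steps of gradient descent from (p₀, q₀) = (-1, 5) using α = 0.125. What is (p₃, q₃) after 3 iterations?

∇J = (10p - 4, 0)
Step 1: at (-1, 5), ∇J = (-14, 0) → (-1, 5) − 0.125·(-14, 0) = (0.75, 5)
Step 2: at (0.75, 5), ∇J = (3.5, 0) → (0.75, 5) − 0.125·(3.5, 0) = (0.3125, 5)
Step 3: at (0.3125, 5), ∇J = (-0.875, 0) → (0.3125, 5) − 0.125·(-0.875, 0) = (0.421875, 5)

(0.421875, 5)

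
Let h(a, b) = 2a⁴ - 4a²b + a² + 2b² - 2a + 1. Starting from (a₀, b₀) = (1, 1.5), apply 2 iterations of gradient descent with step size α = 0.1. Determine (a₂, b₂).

(0.5808, 1.564)

∇h = (8a³ - 8ab + 2a - 2, -4a² + 4b)
(a₁, b₁) = (1, 1.5) − 0.1·(-4, 2) = (1.4, 1.3)
(a₂, b₂) = (1.4, 1.3) − 0.1·(8.192, -2.64) = (0.5808, 1.564)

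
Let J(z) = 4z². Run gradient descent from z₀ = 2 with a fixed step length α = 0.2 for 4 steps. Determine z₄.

0.2592

J′(z) = 8z
z₁ = 2 − 0.2·16 = -1.2
z₂ = -1.2 − 0.2·(-9.6) = 0.72
z₃ = 0.72 − 0.2·5.76 = -0.432
z₄ = -0.432 − 0.2·(-3.456) = 0.2592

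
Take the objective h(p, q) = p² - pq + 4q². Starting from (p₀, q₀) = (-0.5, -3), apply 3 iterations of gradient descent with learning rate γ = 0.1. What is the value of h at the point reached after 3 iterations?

∇h = (2p - q, -p + 8q)
(p₁, q₁) = (-0.5, -3) − 0.1·(2, -23.5) = (-0.7, -0.65)
(p₂, q₂) = (-0.7, -0.65) − 0.1·(-0.75, -4.5) = (-0.625, -0.2)
(p₃, q₃) = (-0.625, -0.2) − 0.1·(-1.05, -0.975) = (-0.52, -0.1025)
h(-0.52, -0.1025) = 0.259125

0.259125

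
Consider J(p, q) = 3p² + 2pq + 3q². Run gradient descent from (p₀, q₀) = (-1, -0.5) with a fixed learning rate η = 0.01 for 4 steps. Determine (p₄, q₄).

(-0.74963136, -0.32495808)

∇J = (6p + 2q, 2p + 6q)
Step 1: at (-1, -0.5), ∇J = (-7, -5) → (-1, -0.5) − 0.01·(-7, -5) = (-0.93, -0.45)
Step 2: at (-0.93, -0.45), ∇J = (-6.48, -4.56) → (-0.93, -0.45) − 0.01·(-6.48, -4.56) = (-0.8652, -0.4044)
Step 3: at (-0.8652, -0.4044), ∇J = (-6, -4.1568) → (-0.8652, -0.4044) − 0.01·(-6, -4.1568) = (-0.8052, -0.362832)
Step 4: at (-0.8052, -0.362832), ∇J = (-5.556864, -3.787392) → (-0.8052, -0.362832) − 0.01·(-5.556864, -3.787392) = (-0.74963136, -0.32495808)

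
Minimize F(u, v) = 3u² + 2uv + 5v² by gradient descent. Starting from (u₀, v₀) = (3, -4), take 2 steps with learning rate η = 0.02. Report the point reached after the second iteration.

(2.5968, -2.768)

∇F = (6u + 2v, 2u + 10v)
(u₁, v₁) = (3, -4) − 0.02·(10, -34) = (2.8, -3.32)
(u₂, v₂) = (2.8, -3.32) − 0.02·(10.16, -27.6) = (2.5968, -2.768)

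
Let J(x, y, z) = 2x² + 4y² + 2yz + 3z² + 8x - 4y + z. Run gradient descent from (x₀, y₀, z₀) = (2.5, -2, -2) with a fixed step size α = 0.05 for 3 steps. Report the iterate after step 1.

∇J = (4x + 8, 8y + 2z - 4, 2y + 6z + 1)
(x₁, y₁, z₁) = (2.5, -2, -2) − 0.05·(18, -24, -15) = (1.6, -0.8, -1.25)

(1.6, -0.8, -1.25)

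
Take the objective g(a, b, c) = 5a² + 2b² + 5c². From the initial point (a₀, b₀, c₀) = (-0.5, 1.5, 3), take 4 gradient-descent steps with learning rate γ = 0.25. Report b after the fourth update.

∇g = (10a, 4b, 10c)
Step 1: at (-0.5, 1.5, 3), ∇g = (-5, 6, 30) → (-0.5, 1.5, 3) − 0.25·(-5, 6, 30) = (0.75, 0, -4.5)
Step 2: at (0.75, 0, -4.5), ∇g = (7.5, 0, -45) → (0.75, 0, -4.5) − 0.25·(7.5, 0, -45) = (-1.125, 0, 6.75)
Step 3: at (-1.125, 0, 6.75), ∇g = (-11.25, 0, 67.5) → (-1.125, 0, 6.75) − 0.25·(-11.25, 0, 67.5) = (1.6875, 0, -10.125)
Step 4: at (1.6875, 0, -10.125), ∇g = (16.875, 0, -101.25) → (1.6875, 0, -10.125) − 0.25·(16.875, 0, -101.25) = (-2.53125, 0, 15.1875)
b = 0

0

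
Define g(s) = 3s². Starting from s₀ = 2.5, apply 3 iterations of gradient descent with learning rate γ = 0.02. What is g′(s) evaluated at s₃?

10.22208

g′(s) = 6s
Step 1: g′(2.5) = 15; s₁ = 2.5 − 0.02·15 = 2.2
Step 2: g′(2.2) = 13.2; s₂ = 2.2 − 0.02·13.2 = 1.936
Step 3: g′(1.936) = 11.616; s₃ = 1.936 − 0.02·11.616 = 1.70368
g′(s) at (1.70368) = 10.22208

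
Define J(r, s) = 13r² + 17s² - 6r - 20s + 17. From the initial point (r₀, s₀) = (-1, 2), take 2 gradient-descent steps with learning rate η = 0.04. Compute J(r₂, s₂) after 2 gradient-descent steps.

∇J = (26r - 6, 34s - 20)
(r₁, s₁) = (-1, 2) − 0.04·(-32, 48) = (0.28, 0.08)
(r₂, s₂) = (0.28, 0.08) − 0.04·(1.28, -17.28) = (0.2288, 0.7712)
J(0.2288, 0.7712) = 10.9944832

10.9944832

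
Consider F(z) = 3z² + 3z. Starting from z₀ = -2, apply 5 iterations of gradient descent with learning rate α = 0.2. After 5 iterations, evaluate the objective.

-0.7499993088

F′(z) = 6z + 3
z₁ = -2 − 0.2·(-9) = -0.2
z₂ = -0.2 − 0.2·1.8 = -0.56
z₃ = -0.56 − 0.2·(-0.36) = -0.488
z₄ = -0.488 − 0.2·0.072 = -0.5024
z₅ = -0.5024 − 0.2·(-0.0144) = -0.49952
F(-0.49952) = -0.7499993088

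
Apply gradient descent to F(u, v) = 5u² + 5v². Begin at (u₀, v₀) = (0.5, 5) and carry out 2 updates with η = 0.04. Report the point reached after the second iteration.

(0.18, 1.8)

∇F = (10u, 10v)
Step 1: at (0.5, 5), ∇F = (5, 50) → (0.5, 5) − 0.04·(5, 50) = (0.3, 3)
Step 2: at (0.3, 3), ∇F = (3, 30) → (0.3, 3) − 0.04·(3, 30) = (0.18, 1.8)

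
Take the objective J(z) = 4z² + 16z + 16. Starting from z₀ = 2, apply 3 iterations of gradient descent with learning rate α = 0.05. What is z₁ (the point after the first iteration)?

J′(z) = 8z + 16
z₁ = 2 − 0.05·32 = 0.4

0.4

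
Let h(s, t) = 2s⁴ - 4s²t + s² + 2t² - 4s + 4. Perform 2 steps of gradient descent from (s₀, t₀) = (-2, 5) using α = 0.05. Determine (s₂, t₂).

(-1.0384, 4.992)

∇h = (8s³ - 8st + 2s - 4, -4s² + 4t)
Step 1: at (-2, 5), ∇h = (8, 4) → (-2, 5) − 0.05·(8, 4) = (-2.4, 4.8)
Step 2: at (-2.4, 4.8), ∇h = (-27.232, -3.84) → (-2.4, 4.8) − 0.05·(-27.232, -3.84) = (-1.0384, 4.992)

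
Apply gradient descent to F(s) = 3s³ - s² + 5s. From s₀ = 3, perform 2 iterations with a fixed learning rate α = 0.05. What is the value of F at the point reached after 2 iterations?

-29.736

F′(s) = 9s² - 2s + 5
Step 1: F′(3) = 80; s₁ = 3 − 0.05·80 = -1
Step 2: F′(-1) = 16; s₂ = -1 − 0.05·16 = -1.8
F(-1.8) = -29.736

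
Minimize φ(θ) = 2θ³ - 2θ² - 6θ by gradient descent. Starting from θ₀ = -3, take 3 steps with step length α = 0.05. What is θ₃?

φ′(θ) = 6θ² - 4θ - 6
θ₁ = -3 − 0.05·60 = -6
θ₂ = -6 − 0.05·234 = -17.7
θ₃ = -17.7 − 0.05·1944.54 = -114.927

-114.927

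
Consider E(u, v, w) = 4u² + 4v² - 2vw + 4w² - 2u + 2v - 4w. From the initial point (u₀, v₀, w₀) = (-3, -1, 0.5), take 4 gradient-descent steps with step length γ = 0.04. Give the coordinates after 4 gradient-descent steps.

(-0.44489472, -0.3306624, 0.3859776)

∇E = (8u - 2, 8v - 2w + 2, -2v + 8w - 4)
(u₁, v₁, w₁) = (-3, -1, 0.5) − 0.04·(-26, -7, 2) = (-1.96, -0.72, 0.42)
(u₂, v₂, w₂) = (-1.96, -0.72, 0.42) − 0.04·(-17.68, -4.6, 0.8) = (-1.2528, -0.536, 0.388)
(u₃, v₃, w₃) = (-1.2528, -0.536, 0.388) − 0.04·(-12.0224, -3.064, 0.176) = (-0.771904, -0.41344, 0.38096)
(u₄, v₄, w₄) = (-0.771904, -0.41344, 0.38096) − 0.04·(-8.175232, -2.06944, -0.12544) = (-0.44489472, -0.3306624, 0.3859776)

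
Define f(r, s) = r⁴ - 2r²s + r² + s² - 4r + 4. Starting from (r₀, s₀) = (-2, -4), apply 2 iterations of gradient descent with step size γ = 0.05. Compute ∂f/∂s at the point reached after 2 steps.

-5.33058048

∇f = (4r³ - 4rs + 2r - 4, -2r² + 2s)
(r₁, s₁) = (-2, -4) − 0.05·(-72, -16) = (1.6, -3.2)
(r₂, s₂) = (1.6, -3.2) − 0.05·(36.064, -11.52) = (-0.2032, -2.624)
∂f/∂s at (-0.2032, -2.624) = -5.33058048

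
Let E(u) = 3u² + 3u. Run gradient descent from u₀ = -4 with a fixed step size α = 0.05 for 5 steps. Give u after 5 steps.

-1.088245

E′(u) = 6u + 3
u₁ = -4 − 0.05·(-21) = -2.95
u₂ = -2.95 − 0.05·(-14.7) = -2.215
u₃ = -2.215 − 0.05·(-10.29) = -1.7005
u₄ = -1.7005 − 0.05·(-7.203) = -1.34035
u₅ = -1.34035 − 0.05·(-5.0421) = -1.088245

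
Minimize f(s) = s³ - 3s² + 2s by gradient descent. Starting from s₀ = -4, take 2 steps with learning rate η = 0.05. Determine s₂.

-19.0035

f′(s) = 3s² - 6s + 2
s₁ = -4 − 0.05·74 = -7.7
s₂ = -7.7 − 0.05·226.07 = -19.0035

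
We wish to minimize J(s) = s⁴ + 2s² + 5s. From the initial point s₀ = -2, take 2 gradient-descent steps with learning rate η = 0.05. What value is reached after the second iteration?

J′(s) = 4s³ + 4s + 5
Step 1: J′(-2) = -35; s₁ = -2 − 0.05·(-35) = -0.25
Step 2: J′(-0.25) = 3.9375; s₂ = -0.25 − 0.05·3.9375 = -0.446875

-0.446875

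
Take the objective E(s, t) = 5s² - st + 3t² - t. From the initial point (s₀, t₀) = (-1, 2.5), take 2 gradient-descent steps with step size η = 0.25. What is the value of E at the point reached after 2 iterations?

70.6982421875

∇E = (10s - t, -s + 6t - 1)
Step 1: at (-1, 2.5), ∇E = (-12.5, 15) → (-1, 2.5) − 0.25·(-12.5, 15) = (2.125, -1.25)
Step 2: at (2.125, -1.25), ∇E = (22.5, -10.625) → (2.125, -1.25) − 0.25·(22.5, -10.625) = (-3.5, 1.40625)
E(-3.5, 1.40625) = 70.6982421875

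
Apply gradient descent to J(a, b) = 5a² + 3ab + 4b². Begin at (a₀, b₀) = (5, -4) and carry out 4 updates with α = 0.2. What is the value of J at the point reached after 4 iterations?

∇J = (10a + 3b, 3a + 8b)
(a₁, b₁) = (5, -4) − 0.2·(38, -17) = (-2.6, -0.6)
(a₂, b₂) = (-2.6, -0.6) − 0.2·(-27.8, -12.6) = (2.96, 1.92)
(a₃, b₃) = (2.96, 1.92) − 0.2·(35.36, 24.24) = (-4.112, -2.928)
(a₄, b₄) = (-4.112, -2.928) − 0.2·(-49.904, -35.76) = (5.8688, 4.224)
J(5.8688, 4.224) = 317.9522048

317.9522048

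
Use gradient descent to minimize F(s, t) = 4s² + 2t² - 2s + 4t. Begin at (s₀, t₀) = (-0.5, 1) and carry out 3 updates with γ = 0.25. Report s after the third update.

∇F = (8s - 2, 4t + 4)
Step 1: at (-0.5, 1), ∇F = (-6, 8) → (-0.5, 1) − 0.25·(-6, 8) = (1, -1)
Step 2: at (1, -1), ∇F = (6, 0) → (1, -1) − 0.25·(6, 0) = (-0.5, -1)
Step 3: at (-0.5, -1), ∇F = (-6, 0) → (-0.5, -1) − 0.25·(-6, 0) = (1, -1)
s = 1

1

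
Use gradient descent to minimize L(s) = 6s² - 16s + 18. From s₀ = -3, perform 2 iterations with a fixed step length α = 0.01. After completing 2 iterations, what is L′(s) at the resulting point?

-40.2688

L′(s) = 12s - 16
Step 1: L′(-3) = -52; s₁ = -3 − 0.01·(-52) = -2.48
Step 2: L′(-2.48) = -45.76; s₂ = -2.48 − 0.01·(-45.76) = -2.0224
L′(s) at (-2.0224) = -40.2688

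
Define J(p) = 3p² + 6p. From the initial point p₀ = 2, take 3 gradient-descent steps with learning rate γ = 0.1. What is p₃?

J′(p) = 6p + 6
Step 1: J′(2) = 18; p₁ = 2 − 0.1·18 = 0.2
Step 2: J′(0.2) = 7.2; p₂ = 0.2 − 0.1·7.2 = -0.52
Step 3: J′(-0.52) = 2.88; p₃ = -0.52 − 0.1·2.88 = -0.808

-0.808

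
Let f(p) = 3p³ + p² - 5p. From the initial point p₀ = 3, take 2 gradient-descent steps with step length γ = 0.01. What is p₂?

1.758684

f′(p) = 9p² + 2p - 5
Step 1: f′(3) = 82; p₁ = 3 − 0.01·82 = 2.18
Step 2: f′(2.18) = 42.1316; p₂ = 2.18 − 0.01·42.1316 = 1.758684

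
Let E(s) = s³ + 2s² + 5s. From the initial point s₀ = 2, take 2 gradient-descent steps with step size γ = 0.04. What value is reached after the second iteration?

E′(s) = 3s² + 4s + 5
s₁ = 2 − 0.04·25 = 1
s₂ = 1 − 0.04·12 = 0.52

0.52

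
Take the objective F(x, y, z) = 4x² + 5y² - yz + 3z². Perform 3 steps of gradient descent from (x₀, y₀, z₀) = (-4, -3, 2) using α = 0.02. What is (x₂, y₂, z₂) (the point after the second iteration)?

(-2.8224, -1.854, 1.4488)

∇F = (8x, 10y - z, -y + 6z)
Step 1: at (-4, -3, 2), ∇F = (-32, -32, 15) → (-4, -3, 2) − 0.02·(-32, -32, 15) = (-3.36, -2.36, 1.7)
Step 2: at (-3.36, -2.36, 1.7), ∇F = (-26.88, -25.3, 12.56) → (-3.36, -2.36, 1.7) − 0.02·(-26.88, -25.3, 12.56) = (-2.8224, -1.854, 1.4488)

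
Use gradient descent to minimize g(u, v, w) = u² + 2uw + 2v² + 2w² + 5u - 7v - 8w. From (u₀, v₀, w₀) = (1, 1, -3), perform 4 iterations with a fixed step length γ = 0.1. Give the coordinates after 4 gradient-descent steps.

(-0.7192, 1.6528, 1.2112)

∇g = (2u + 2w + 5, 4v - 7, 2u + 4w - 8)
(u₁, v₁, w₁) = (1, 1, -3) − 0.1·(1, -3, -18) = (0.9, 1.3, -1.2)
(u₂, v₂, w₂) = (0.9, 1.3, -1.2) − 0.1·(4.4, -1.8, -11) = (0.46, 1.48, -0.1)
(u₃, v₃, w₃) = (0.46, 1.48, -0.1) − 0.1·(5.72, -1.08, -7.48) = (-0.112, 1.588, 0.648)
(u₄, v₄, w₄) = (-0.112, 1.588, 0.648) − 0.1·(6.072, -0.648, -5.632) = (-0.7192, 1.6528, 1.2112)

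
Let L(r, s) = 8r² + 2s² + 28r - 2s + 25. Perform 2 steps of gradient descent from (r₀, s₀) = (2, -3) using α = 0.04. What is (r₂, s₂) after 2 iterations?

∇L = (16r + 28, 4s - 2)
Step 1: at (2, -3), ∇L = (60, -14) → (2, -3) − 0.04·(60, -14) = (-0.4, -2.44)
Step 2: at (-0.4, -2.44), ∇L = (21.6, -11.76) → (-0.4, -2.44) − 0.04·(21.6, -11.76) = (-1.264, -1.9696)

(-1.264, -1.9696)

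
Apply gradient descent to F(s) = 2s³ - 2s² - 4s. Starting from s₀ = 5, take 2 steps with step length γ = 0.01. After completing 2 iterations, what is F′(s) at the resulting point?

F′(s) = 6s² - 4s - 4
s₁ = 5 − 0.01·126 = 3.74
s₂ = 3.74 − 0.01·64.9656 = 3.090344
F′(s) at (3.090344) = 40.939980230016

40.939980230016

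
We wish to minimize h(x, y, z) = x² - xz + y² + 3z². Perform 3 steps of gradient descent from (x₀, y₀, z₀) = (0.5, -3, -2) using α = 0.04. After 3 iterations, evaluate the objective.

7.826245586944

∇h = (2x - z, 2y, -x + 6z)
(x₁, y₁, z₁) = (0.5, -3, -2) − 0.04·(3, -6, -12.5) = (0.38, -2.76, -1.5)
(x₂, y₂, z₂) = (0.38, -2.76, -1.5) − 0.04·(2.26, -5.52, -9.38) = (0.2896, -2.5392, -1.1248)
(x₃, y₃, z₃) = (0.2896, -2.5392, -1.1248) − 0.04·(1.704, -5.0784, -7.0384) = (0.22144, -2.336064, -0.843264)
h(0.22144, -2.336064, -0.843264) = 7.826245586944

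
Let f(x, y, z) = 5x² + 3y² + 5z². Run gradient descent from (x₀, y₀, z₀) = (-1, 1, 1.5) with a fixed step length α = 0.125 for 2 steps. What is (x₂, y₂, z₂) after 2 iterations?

∇f = (10x, 6y, 10z)
Step 1: at (-1, 1, 1.5), ∇f = (-10, 6, 15) → (-1, 1, 1.5) − 0.125·(-10, 6, 15) = (0.25, 0.25, -0.375)
Step 2: at (0.25, 0.25, -0.375), ∇f = (2.5, 1.5, -3.75) → (0.25, 0.25, -0.375) − 0.125·(2.5, 1.5, -3.75) = (-0.0625, 0.0625, 0.09375)

(-0.0625, 0.0625, 0.09375)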